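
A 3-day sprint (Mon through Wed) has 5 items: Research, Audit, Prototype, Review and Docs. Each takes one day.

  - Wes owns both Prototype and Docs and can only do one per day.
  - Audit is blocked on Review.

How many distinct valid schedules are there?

Splitting on Research: it can be Mon (18), Tue (18), Wed (18). Listing each branch's schedules as (Audit, Prototype, Review, Docs):
Research=Mon: (Tue,Mon,Mon,Tue) (Tue,Mon,Mon,Wed) (Tue,Tue,Mon,Mon) (Tue,Tue,Mon,Wed) (Tue,Wed,Mon,Mon) (Tue,Wed,Mon,Tue) (Wed,Mon,Mon,Tue) (Wed,Mon,Mon,Wed) (Wed,Mon,Tue,Tue) (Wed,Mon,Tue,Wed) (Wed,Tue,Mon,Mon) (Wed,Tue,Mon,Wed) (Wed,Tue,Tue,Mon) (Wed,Tue,Tue,Wed) (Wed,Wed,Mon,Mon) (Wed,Wed,Mon,Tue) (Wed,Wed,Tue,Mon) (Wed,Wed,Tue,Tue) — 18.
Research=Tue: (Tue,Mon,Mon,Tue) (Tue,Mon,Mon,Wed) (Tue,Tue,Mon,Mon) (Tue,Tue,Mon,Wed) (Tue,Wed,Mon,Mon) (Tue,Wed,Mon,Tue) (Wed,Mon,Mon,Tue) (Wed,Mon,Mon,Wed) (Wed,Mon,Tue,Tue) (Wed,Mon,Tue,Wed) (Wed,Tue,Mon,Mon) (Wed,Tue,Mon,Wed) (Wed,Tue,Tue,Mon) (Wed,Tue,Tue,Wed) (Wed,Wed,Mon,Mon) (Wed,Wed,Mon,Tue) (Wed,Wed,Tue,Mon) (Wed,Wed,Tue,Tue) — 18.
Research=Wed: (Tue,Mon,Mon,Tue) (Tue,Mon,Mon,Wed) (Tue,Tue,Mon,Mon) (Tue,Tue,Mon,Wed) (Tue,Wed,Mon,Mon) (Tue,Wed,Mon,Tue) (Wed,Mon,Mon,Tue) (Wed,Mon,Mon,Wed) (Wed,Mon,Tue,Tue) (Wed,Mon,Tue,Wed) (Wed,Tue,Mon,Mon) (Wed,Tue,Mon,Wed) (Wed,Tue,Tue,Mon) (Wed,Tue,Tue,Wed) (Wed,Wed,Mon,Mon) (Wed,Wed,Mon,Tue) (Wed,Wed,Tue,Mon) (Wed,Wed,Tue,Tue) — 18.
Summing: 18 + 18 + 18 = 54.

54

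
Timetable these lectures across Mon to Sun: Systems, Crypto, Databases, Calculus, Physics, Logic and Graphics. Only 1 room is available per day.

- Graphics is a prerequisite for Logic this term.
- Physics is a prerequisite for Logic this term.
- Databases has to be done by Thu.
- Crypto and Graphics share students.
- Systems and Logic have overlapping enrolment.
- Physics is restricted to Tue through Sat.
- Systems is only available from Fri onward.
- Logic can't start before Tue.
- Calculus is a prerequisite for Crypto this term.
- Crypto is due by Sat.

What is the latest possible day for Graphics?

Downstream work caps Graphics at Sat.
Graphics at Sat is achievable: Graphics -> Sat, Calculus -> Wed, Systems -> Fri, Logic -> Sun, Databases -> Mon, Physics -> Tue, Crypto -> Thu.

Sat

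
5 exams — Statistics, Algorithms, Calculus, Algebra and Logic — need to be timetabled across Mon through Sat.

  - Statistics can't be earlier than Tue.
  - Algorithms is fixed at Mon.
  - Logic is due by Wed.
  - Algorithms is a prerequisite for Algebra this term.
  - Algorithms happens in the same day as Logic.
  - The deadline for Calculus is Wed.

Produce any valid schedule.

Statistics -> Tue, Algorithms -> Mon, Logic -> Mon, Algebra -> Tue, Calculus -> Mon

Checking: Algorithms(Mon) before Algebra(Tue); Algorithms = Logic = Mon; Logic=Mon in [Mon,Wed]; Calculus=Mon in [Mon,Wed]; Algorithms=Mon in [Mon,Mon]; Statistics=Tue in [Tue,Sat].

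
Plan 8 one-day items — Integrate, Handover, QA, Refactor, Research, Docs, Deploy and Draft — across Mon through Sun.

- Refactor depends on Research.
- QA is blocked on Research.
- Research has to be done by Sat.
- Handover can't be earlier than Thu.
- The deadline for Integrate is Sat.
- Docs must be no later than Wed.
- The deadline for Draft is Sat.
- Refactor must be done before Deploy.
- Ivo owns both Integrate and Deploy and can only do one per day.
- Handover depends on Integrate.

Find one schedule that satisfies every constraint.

QA in Tue, Handover in Thu, Refactor in Tue, Integrate in Mon, Docs in Mon, Draft in Mon, Research in Mon, Deploy in Wed

Checking: Refactor(Tue) before Deploy(Wed); Integrate(Mon) before Handover(Thu); Research(Mon) before Refactor(Tue); Research(Mon) before QA(Tue); Integrate(Mon) != Deploy(Wed); Research=Mon in [Mon,Sat]; Draft=Mon in [Mon,Sat]; Handover=Thu in [Thu,Sun]; Docs=Mon in [Mon,Wed]; Integrate=Mon in [Mon,Sat].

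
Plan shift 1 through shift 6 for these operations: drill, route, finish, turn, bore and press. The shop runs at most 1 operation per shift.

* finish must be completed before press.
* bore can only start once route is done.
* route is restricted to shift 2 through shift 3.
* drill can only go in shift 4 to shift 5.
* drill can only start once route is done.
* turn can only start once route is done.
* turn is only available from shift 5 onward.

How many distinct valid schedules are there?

9

Splitting on drill: it can be shift 4 (6), shift 5 (3). Listing each branch's schedules as (route, finish, turn, bore, press) by shift number:
drill=shift 4: (2,1,5,3,6) (2,1,5,6,3) (2,1,6,3,5) (2,1,6,5,3) (3,1,5,6,2) (3,1,6,5,2) — 6.
drill=shift 5: (2,1,6,3,4) (2,1,6,4,3) (3,1,6,4,2) — 3.
Summing: 6 + 3 = 9.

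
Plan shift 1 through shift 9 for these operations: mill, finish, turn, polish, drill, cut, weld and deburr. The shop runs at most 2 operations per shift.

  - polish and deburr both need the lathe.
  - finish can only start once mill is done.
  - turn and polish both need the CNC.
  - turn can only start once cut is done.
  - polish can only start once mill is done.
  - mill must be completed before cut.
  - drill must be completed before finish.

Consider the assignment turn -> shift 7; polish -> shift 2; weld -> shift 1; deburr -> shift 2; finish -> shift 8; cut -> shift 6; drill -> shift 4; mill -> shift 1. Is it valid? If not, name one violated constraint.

The shop runs at most 2 operations per shift — holds.
finish can only start once mill is done — holds.
turn and polish both need the CNC — holds.
turn can only start once cut is done — holds.
polish and deburr both need the lathe — violated.
polish can only start once mill is done — holds.
mill must be completed before cut — holds.
drill must be completed before finish — holds.

Invalid. polish and deburr both need the lathe.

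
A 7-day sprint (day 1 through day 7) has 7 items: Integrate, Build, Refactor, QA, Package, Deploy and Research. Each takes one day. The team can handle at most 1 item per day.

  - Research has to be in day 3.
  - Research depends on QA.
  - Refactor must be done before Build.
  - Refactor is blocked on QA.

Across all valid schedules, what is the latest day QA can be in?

Downstream work caps QA at day 2.
QA at day 2 is achievable: Package=day 6, QA=day 2, Integrate=day 1, Build=day 5, Research=day 3, Deploy=day 7, Refactor=day 4.

day 2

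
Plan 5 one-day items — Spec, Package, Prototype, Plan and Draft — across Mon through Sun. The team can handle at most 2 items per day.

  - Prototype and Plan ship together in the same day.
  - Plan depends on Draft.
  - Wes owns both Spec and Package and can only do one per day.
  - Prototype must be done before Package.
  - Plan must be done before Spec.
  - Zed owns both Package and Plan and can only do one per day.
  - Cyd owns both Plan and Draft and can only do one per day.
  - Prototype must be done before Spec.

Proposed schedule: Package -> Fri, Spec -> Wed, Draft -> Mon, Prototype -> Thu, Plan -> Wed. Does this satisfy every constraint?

Cyd owns both Plan and Draft and can only do one per day — holds.
Plan depends on Draft — holds.
Zed owns both Package and Plan and can only do one per day — holds.
Prototype must be done before Package — holds.
Prototype must be done before Spec — violated.
Plan must be done before Spec — violated.
Prototype and Plan ship together in the same day — violated.
Wes owns both Spec and Package and can only do one per day — holds.
The team can handle at most 2 items per day — holds.

No — it violates: Prototype must be done before Spec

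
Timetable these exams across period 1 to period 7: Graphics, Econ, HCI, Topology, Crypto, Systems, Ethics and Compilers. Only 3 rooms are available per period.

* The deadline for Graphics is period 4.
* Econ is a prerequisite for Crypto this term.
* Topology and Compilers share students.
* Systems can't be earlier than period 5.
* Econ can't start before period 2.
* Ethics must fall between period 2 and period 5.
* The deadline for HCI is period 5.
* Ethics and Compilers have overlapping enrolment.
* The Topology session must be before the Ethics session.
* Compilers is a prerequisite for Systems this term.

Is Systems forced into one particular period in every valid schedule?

Systems can be period 5 (e.g. Econ -> period 2, Topology -> period 1, Ethics -> period 2, Crypto -> period 3, Graphics -> period 1, HCI -> period 1, Compilers -> period 3, Systems -> period 5) or period 6 (e.g. Econ -> period 2, Topology -> period 1, Ethics -> period 2, Graphics -> period 1, Crypto -> period 3, HCI -> period 1, Compilers -> period 3, Systems -> period 6).

No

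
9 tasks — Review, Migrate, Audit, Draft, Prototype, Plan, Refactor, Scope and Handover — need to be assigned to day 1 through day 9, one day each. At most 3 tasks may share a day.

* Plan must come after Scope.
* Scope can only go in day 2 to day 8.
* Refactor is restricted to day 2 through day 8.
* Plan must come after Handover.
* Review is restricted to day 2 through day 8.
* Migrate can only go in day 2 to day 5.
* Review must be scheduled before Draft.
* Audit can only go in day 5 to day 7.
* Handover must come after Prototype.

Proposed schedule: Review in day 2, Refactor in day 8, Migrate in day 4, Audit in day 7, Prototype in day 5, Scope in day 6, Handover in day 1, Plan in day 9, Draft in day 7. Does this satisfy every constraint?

Audit can only go in day 5 to day 7 — holds.
At most 3 tasks may share a day — holds.
Review must be scheduled before Draft — holds.
Migrate can only go in day 2 to day 5 — holds.
Handover must come after Prototype — violated.
Refactor is restricted to day 2 through day 8 — holds.
Review is restricted to day 2 through day 8 — holds.
Plan must come after Scope — holds.
Plan must come after Handover — holds.
Scope can only go in day 2 to day 8 — holds.

No. Handover must come after Prototype is not satisfied.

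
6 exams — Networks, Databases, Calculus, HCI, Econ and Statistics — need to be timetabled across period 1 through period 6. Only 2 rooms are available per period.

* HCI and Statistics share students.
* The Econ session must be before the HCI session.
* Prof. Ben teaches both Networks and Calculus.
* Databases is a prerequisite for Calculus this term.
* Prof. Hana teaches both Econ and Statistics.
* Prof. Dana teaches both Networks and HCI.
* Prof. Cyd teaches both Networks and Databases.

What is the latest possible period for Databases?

period 5

Downstream work caps Databases at period 5.
Databases at period 5 is achievable: Econ -> period 1; Calculus -> period 6; HCI -> period 2; Statistics -> period 3; Networks -> period 1; Databases -> period 5.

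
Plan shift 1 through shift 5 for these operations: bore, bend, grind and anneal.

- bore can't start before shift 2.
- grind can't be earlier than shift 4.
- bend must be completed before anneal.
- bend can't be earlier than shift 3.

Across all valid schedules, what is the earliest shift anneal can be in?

shift 4

Precedence pushes anneal to at least shift 4.
anneal at shift 4 is achievable: bore in shift 2; bend in shift 3; anneal in shift 4; grind in shift 4.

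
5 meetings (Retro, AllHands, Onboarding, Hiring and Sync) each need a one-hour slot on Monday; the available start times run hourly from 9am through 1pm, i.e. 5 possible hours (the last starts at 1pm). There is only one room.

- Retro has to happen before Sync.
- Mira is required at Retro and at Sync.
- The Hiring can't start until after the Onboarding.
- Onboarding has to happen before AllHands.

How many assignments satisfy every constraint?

Splitting on Retro: it can be 9am (8), 10am (6), 11am (4), 12pm (2). Listing each branch's schedules as (AllHands, Onboarding, Hiring, Sync):
Retro=9am: (11am,10am,12pm,1pm) (11am,10am,1pm,12pm) (12pm,10am,11am,1pm) (12pm,10am,1pm,11am) (12pm,11am,1pm,10am) (1pm,10am,11am,12pm) (1pm,10am,12pm,11am) (1pm,11am,12pm,10am) — 8.
Retro=10am: (11am,9am,12pm,1pm) (11am,9am,1pm,12pm) (12pm,9am,11am,1pm) (12pm,9am,1pm,11am) (1pm,9am,11am,12pm) (1pm,9am,12pm,11am) — 6.
Retro=11am: (10am,9am,12pm,1pm) (10am,9am,1pm,12pm) (12pm,9am,10am,1pm) (1pm,9am,10am,12pm) — 4.
Retro=12pm: (10am,9am,11am,1pm) (11am,9am,10am,1pm) — 2.
Summing: 8 + 6 + 4 + 2 = 20.

20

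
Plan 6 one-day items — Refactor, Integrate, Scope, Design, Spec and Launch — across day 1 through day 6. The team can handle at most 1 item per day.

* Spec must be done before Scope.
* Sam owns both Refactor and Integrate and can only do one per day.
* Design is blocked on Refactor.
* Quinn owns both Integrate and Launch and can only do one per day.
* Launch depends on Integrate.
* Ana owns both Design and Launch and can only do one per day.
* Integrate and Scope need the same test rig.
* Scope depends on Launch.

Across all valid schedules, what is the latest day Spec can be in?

Downstream work caps Spec at day 5.
Spec at day 5 is achievable: Design in day 4; Launch in day 2; Integrate in day 1; Spec in day 5; Scope in day 6; Refactor in day 3.

day 5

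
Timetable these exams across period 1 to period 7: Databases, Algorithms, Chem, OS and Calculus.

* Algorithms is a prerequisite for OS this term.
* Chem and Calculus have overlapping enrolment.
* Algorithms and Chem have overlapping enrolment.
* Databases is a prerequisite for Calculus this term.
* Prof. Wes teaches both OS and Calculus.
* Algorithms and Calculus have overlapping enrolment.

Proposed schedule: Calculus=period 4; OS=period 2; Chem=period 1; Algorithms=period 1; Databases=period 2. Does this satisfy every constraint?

Algorithms and Chem have overlapping enrolment — violated.
Algorithms and Calculus have overlapping enrolment — holds.
Prof. Wes teaches both OS and Calculus — holds.
Chem and Calculus have overlapping enrolment — holds.
Algorithms is a prerequisite for OS this term — holds.
Databases is a prerequisite for Calculus this term — holds.

No — it violates: Algorithms and Chem have overlapping enrolment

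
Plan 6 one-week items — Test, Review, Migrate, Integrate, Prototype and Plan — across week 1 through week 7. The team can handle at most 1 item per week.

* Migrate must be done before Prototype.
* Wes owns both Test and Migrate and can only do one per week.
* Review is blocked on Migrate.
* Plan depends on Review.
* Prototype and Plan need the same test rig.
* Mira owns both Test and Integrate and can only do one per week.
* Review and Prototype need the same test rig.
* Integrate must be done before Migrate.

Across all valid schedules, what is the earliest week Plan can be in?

week 4

Precedence pushes Plan to at least week 4.
Plan at week 4 is achievable: Migrate -> week 2; Plan -> week 4; Review -> week 3; Integrate -> week 1; Test -> week 6; Prototype -> week 5.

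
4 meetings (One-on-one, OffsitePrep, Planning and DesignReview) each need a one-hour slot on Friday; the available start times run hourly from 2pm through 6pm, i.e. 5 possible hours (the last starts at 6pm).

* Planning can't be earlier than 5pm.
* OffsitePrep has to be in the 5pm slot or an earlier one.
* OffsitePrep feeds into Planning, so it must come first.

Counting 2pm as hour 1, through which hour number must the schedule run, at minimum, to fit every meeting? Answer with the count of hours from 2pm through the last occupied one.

The precedence chain requires at least 2 distinct hours.
Planning can't be placed before 5pm — that is hour 4 counting from 2pm — so the schedule must run through at least 4 hours.
4 works (last occupied hour: 5pm): for example Planning in 5pm; One-on-one in 2pm; OffsitePrep in 2pm; DesignReview in 2pm.

4 hours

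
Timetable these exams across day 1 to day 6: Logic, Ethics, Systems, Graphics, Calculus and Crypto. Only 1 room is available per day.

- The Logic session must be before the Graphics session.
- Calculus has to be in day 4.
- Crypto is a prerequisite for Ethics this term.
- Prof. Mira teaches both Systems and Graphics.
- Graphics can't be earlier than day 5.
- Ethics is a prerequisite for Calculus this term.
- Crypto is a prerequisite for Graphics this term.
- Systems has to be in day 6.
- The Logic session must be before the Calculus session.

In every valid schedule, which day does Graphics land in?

Graphics's window is day 5–day 6.
Systems is fixed at day 6, and Graphics can't share a day with Systems.
So Graphics must be day 5.

day 5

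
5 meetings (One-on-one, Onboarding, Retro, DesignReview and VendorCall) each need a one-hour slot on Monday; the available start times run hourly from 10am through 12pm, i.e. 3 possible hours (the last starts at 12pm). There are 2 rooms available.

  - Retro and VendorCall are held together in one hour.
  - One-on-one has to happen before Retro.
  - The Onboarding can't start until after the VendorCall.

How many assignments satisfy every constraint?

Enumerating: VendorCall in 11am; DesignReview in 10am; Onboarding in 12pm; Retro in 11am; One-on-one in 10am | Onboarding in 12pm; Retro in 11am; DesignReview in 12pm; VendorCall in 11am; One-on-one in 10am.

2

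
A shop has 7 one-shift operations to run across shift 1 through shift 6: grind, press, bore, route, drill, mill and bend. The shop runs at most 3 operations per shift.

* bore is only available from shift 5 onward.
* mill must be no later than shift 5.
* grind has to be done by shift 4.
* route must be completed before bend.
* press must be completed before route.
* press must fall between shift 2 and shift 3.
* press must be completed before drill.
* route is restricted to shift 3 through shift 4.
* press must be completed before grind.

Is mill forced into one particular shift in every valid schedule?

mill can be shift 1 (e.g. route=shift 3; drill=shift 3; mill=shift 1; bend=shift 4; press=shift 2; grind=shift 3; bore=shift 5) or shift 2 (e.g. drill -> shift 3, grind -> shift 3, bend -> shift 4, bore -> shift 5, route -> shift 3, press -> shift 2, mill -> shift 2).

No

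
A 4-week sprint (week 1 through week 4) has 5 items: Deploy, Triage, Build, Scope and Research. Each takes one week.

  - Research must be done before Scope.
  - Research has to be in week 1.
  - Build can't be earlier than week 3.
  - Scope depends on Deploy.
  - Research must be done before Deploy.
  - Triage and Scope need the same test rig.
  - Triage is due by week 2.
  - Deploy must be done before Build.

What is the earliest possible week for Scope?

week 3

Precedence pushes Scope to at least week 3.
Scope at week 3 is achievable: Research=week 1, Triage=week 1, Scope=week 3, Deploy=week 2, Build=week 3.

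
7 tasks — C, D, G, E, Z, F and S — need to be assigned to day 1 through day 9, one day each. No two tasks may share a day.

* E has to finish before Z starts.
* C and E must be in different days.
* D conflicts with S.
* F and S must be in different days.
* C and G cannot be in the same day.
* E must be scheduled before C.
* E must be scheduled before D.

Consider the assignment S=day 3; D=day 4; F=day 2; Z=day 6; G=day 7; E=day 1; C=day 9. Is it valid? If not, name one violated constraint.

Valid

E must be scheduled before C — holds.
C and G cannot be in the same day — holds.
E must be scheduled before D — holds.
E has to finish before Z starts — holds.
D conflicts with S — holds.
F and S must be in different days — holds.
C and E must be in different days — holds.
No two tasks may share a day — holds.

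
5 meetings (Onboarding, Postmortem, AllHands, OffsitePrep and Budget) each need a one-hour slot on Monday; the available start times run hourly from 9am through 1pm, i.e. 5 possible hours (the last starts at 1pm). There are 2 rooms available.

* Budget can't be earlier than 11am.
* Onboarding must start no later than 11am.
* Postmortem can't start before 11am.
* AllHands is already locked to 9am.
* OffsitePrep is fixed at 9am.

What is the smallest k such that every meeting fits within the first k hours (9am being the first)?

With at most 2 per hour and 5 meetings, at least 3 hours are needed.
Postmortem can't be placed before 11am — that is hour 3 counting from 9am — so the schedule must run through at least 3 hours.
3 works (last occupied hour: 11am): for example OffsitePrep=9am, Postmortem=11am, Onboarding=10am, Budget=11am, AllHands=9am.

3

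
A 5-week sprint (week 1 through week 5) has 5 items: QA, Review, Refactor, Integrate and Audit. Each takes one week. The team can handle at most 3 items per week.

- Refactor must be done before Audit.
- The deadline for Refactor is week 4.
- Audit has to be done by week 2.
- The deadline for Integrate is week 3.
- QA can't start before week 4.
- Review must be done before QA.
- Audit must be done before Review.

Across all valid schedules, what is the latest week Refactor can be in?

Refactor's own window allows nothing later than week 4; downstream work caps Refactor at week 1.
Refactor at week 1 is achievable: Refactor in week 1; Integrate in week 1; Audit in week 2; Review in week 3; QA in week 4.

week 1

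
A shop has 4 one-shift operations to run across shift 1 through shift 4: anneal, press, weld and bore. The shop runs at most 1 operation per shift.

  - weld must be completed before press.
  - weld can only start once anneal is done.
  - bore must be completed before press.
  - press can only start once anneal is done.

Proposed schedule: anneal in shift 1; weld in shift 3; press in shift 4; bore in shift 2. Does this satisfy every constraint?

press can only start once anneal is done — holds.
The shop runs at most 1 operation per shift — holds.
bore must be completed before press — holds.
weld must be completed before press — holds.
weld can only start once anneal is done — holds.

Valid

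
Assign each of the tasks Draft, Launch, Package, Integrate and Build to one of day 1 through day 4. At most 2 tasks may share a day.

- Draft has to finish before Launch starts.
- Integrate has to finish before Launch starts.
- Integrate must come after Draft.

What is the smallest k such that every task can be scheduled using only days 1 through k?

The precedence chain requires at least 3 distinct days.
With at most 2 per day and 5 tasks, at least 3 days are needed.
3 works (last occupied day: day 3): for example Package=day 1; Integrate=day 2; Launch=day 3; Build=day 2; Draft=day 1.

3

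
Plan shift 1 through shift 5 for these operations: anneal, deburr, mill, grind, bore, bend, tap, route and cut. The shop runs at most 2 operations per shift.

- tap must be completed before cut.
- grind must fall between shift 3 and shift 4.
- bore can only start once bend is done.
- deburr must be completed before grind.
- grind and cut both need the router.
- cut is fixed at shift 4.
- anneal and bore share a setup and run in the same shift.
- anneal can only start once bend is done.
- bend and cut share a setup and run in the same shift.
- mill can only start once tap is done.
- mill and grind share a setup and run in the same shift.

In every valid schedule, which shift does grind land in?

shift 3

grind's window is shift 3–shift 4.
cut is fixed at shift 4, and grind can't share a shift with cut.
So grind must be shift 3.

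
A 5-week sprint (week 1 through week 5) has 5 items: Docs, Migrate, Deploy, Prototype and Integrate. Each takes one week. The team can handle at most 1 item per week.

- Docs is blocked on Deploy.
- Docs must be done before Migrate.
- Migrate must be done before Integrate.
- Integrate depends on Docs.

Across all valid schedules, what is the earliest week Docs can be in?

Precedence pushes Docs to at least week 2; downstream work caps Docs at week 3.
Docs at week 2 is achievable: Prototype -> week 5; Docs -> week 2; Integrate -> week 4; Migrate -> week 3; Deploy -> week 1.

week 2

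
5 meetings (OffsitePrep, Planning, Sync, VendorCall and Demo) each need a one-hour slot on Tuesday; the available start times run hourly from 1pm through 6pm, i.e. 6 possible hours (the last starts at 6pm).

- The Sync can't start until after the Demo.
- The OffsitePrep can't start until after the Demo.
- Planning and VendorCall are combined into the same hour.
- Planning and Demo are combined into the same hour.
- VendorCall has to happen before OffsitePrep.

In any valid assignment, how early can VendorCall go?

1pm

Downstream work caps VendorCall at 5pm.
VendorCall at 1pm is achievable: OffsitePrep -> 2pm; Sync -> 2pm; Planning -> 1pm; Demo -> 1pm; VendorCall -> 1pm.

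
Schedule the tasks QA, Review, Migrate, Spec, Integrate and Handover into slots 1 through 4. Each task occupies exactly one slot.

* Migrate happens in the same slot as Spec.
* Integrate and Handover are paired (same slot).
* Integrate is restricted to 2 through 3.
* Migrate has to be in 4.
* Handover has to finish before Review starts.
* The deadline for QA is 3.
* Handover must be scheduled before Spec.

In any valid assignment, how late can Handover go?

3

Handover must be in the same slot as Integrate, which can't be before 2, so Handover is at least 2; downstream work caps Handover at 3.
Handover at 3 is achievable: Migrate=4, QA=1, Spec=4, Handover=3, Integrate=3, Review=4.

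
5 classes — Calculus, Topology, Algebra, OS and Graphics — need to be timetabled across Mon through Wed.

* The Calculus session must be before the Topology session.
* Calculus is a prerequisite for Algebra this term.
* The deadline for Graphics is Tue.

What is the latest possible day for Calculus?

Downstream work caps Calculus at Tue.
Calculus at Tue is achievable: Calculus=Tue; Algebra=Wed; Graphics=Mon; OS=Mon; Topology=Wed.

Tue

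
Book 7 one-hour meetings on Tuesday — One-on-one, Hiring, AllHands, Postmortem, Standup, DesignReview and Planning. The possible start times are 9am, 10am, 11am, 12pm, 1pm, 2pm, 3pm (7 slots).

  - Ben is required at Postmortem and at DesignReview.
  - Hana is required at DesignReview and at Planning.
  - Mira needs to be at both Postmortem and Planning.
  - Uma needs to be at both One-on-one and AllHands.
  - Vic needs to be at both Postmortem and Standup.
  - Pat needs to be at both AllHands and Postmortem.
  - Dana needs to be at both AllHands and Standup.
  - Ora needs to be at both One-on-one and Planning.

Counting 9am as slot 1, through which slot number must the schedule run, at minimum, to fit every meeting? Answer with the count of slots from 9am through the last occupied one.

3

Check 2 slots directly (anything shorter is at least as hard).
Could 2 slots be enough, i.e. nothing placed later than 10am? No: AllHands, Postmortem and Standup must all be in different slots (AllHands/Postmortem can't share; AllHands/Standup can't share; Postmortem/Standup can't share), but only 2 slots are available: 3 meetings can't fit in 2 distinct slots.
So 2 slots is not enough.
3 works (last occupied slot: 11am): for example AllHands -> 10am, One-on-one -> 9am, Planning -> 11am, Hiring -> 9am, Postmortem -> 9am, DesignReview -> 10am, Standup -> 11am.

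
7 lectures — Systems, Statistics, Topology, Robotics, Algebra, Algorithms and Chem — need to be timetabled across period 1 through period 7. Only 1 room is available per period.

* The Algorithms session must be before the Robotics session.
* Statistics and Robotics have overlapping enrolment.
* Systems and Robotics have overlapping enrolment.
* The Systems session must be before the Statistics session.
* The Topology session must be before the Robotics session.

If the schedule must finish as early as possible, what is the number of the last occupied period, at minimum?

7

The precedence chain requires at least 2 distinct periods.
With at most 1 per period and 7 lectures, at least 7 periods are needed.
7 works (last occupied period: period 7): for example Systems in period 4, Chem in period 7, Algebra in period 6, Topology in period 1, Statistics in period 5, Algorithms in period 2, Robotics in period 3.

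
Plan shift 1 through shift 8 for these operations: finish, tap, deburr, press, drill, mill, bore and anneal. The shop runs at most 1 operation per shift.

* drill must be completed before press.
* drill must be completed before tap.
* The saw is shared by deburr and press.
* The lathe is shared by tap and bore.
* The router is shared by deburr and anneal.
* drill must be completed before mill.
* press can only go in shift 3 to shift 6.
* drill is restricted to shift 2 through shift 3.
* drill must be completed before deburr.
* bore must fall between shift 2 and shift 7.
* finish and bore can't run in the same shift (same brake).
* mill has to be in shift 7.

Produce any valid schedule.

anneal=shift 8; press=shift 3; drill=shift 2; deburr=shift 6; finish=shift 1; mill=shift 7; tap=shift 5; bore=shift 4

Checking: drill(shift 2) before press(shift 3); drill(shift 2) before mill(shift 7); drill(shift 2) before tap(shift 5); drill(shift 2) before deburr(shift 6); finish(shift 1) != bore(shift 4); deburr(shift 6) != anneal(shift 8); tap(shift 5) != bore(shift 4); deburr(shift 6) != press(shift 3); bore=shift 4 in [shift 2,shift 7]; press=shift 3 in [shift 3,shift 6]; drill=shift 2 in [shift 2,shift 3]; mill=shift 7 in [shift 7,shift 7]; max 1 per shift (cap 1).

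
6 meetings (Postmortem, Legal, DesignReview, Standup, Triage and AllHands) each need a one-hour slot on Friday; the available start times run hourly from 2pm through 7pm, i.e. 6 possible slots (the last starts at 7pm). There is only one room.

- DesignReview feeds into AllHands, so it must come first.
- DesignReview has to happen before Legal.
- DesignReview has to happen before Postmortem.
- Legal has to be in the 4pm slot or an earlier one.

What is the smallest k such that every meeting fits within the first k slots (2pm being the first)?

The precedence chain requires at least 2 distinct slots.
With at most 1 per slot and 6 meetings, at least 6 slots are needed.
6 works (last occupied slot: 7pm): for example Triage -> 7pm, AllHands -> 5pm, Legal -> 3pm, Standup -> 6pm, Postmortem -> 4pm, DesignReview -> 2pm.

6 slots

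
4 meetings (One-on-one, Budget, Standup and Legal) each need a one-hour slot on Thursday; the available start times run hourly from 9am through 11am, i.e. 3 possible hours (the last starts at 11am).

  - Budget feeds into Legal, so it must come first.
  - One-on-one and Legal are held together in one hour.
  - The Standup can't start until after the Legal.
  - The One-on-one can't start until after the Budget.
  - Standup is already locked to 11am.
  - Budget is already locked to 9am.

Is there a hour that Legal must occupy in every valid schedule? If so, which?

Budget is fixed at 9am and must come before Legal, so Legal is at least 10am.
Standup is fixed at 11am and must come after Legal, so Legal is at most 10am.
So Legal must be 10am.

10am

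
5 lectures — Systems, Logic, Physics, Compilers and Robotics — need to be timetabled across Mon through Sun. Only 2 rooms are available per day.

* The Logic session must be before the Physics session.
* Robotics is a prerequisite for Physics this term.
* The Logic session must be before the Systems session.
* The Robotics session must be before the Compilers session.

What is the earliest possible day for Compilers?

Tue

Precedence pushes Compilers to at least Tue.
Compilers at Tue is achievable: Compilers -> Tue; Robotics -> Mon; Logic -> Mon; Systems -> Wed; Physics -> Tue.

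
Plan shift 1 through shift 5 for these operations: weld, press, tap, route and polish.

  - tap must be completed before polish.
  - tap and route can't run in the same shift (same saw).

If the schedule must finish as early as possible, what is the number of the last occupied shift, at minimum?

2

The precedence chain requires at least 2 distinct shifts.
2 works (last occupied shift: shift 2): for example tap -> shift 1, polish -> shift 2, weld -> shift 1, press -> shift 1, route -> shift 2.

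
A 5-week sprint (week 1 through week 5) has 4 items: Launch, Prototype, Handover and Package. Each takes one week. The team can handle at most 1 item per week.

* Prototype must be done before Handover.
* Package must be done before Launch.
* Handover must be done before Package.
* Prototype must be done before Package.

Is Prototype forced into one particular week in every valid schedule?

Prototype can be week 1 (e.g. Launch -> week 4, Package -> week 3, Prototype -> week 1, Handover -> week 2) or week 2 (e.g. Package=week 4, Handover=week 3, Prototype=week 2, Launch=week 5).

No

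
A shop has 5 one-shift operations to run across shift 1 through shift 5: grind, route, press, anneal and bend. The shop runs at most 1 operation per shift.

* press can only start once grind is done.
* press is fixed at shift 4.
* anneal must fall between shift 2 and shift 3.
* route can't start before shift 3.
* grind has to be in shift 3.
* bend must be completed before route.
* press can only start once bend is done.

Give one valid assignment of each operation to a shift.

bend=shift 1; grind=shift 3; route=shift 5; press=shift 4; anneal=shift 2

Checking: bend(shift 1) before press(shift 4); grind(shift 3) before press(shift 4); bend(shift 1) before route(shift 5); route=shift 5 in [shift 3,shift 5]; grind=shift 3 in [shift 3,shift 3]; press=shift 4 in [shift 4,shift 4]; anneal=shift 2 in [shift 2,shift 3]; max 1 per shift (cap 1).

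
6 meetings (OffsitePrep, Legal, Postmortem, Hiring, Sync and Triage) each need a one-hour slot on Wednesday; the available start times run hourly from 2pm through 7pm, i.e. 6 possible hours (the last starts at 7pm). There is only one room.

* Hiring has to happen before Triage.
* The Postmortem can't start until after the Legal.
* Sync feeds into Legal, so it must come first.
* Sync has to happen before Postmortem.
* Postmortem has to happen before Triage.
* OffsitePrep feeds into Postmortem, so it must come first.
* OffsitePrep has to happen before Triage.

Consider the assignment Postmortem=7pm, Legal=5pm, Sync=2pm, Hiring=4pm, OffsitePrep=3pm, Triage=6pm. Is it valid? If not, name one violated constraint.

No — it violates: Postmortem has to happen before Triage

There is only one room — holds.
Sync has to happen before Postmortem — holds.
OffsitePrep feeds into Postmortem, so it must come first — holds.
The Postmortem can't start until after the Legal — holds.
Hiring has to happen before Triage — holds.
Sync feeds into Legal, so it must come first — holds.
Postmortem has to happen before Triage — violated.
OffsitePrep has to happen before Triage — holds.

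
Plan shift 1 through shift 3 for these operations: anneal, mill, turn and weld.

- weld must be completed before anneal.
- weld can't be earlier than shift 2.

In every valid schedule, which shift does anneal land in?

Precedence pushes anneal to at least shift 3.
So anneal is pinned to shift 3.

shift 3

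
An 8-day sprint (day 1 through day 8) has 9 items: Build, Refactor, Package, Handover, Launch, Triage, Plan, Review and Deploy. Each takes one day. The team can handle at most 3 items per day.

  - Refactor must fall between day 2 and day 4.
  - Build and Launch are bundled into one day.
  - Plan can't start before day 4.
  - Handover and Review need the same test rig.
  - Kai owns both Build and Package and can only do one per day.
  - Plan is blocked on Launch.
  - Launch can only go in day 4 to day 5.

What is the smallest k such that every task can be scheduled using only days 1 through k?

5

The precedence chain requires at least 2 distinct days.
With at most 3 per day and 9 tasks, at least 3 days are needed.
Propagating the time windows through the other constraints, Plan can't land before day 5, so the schedule must run through at least day 5.
5 works (last occupied day: day 5): for example Review -> day 2, Build -> day 4, Launch -> day 4, Deploy -> day 2, Handover -> day 1, Package -> day 1, Triage -> day 1, Refactor -> day 2, Plan -> day 5.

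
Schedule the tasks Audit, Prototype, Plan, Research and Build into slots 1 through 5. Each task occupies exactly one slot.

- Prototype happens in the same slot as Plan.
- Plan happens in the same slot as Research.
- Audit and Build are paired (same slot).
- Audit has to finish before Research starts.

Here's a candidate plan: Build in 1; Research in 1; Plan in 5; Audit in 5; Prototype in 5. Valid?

Prototype happens in the same slot as Plan — holds.
Audit and Build are paired (same slot) — violated.
Plan happens in the same slot as Research — violated.
Audit has to finish before Research starts — violated.

No. Audit has to finish before Research starts is not satisfied.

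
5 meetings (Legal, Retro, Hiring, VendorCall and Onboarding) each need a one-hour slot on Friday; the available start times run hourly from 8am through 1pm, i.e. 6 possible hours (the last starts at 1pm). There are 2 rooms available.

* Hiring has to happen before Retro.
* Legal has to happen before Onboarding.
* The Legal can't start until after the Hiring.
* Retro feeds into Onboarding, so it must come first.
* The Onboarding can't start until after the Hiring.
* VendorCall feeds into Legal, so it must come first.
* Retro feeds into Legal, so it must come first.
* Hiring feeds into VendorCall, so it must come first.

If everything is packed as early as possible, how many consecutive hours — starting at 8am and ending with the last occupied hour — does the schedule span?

The precedence chain requires at least 4 distinct hours.
With at most 2 per hour and 5 meetings, at least 3 hours are needed.
4 works (last occupied hour: 11am): for example Onboarding in 11am, Legal in 10am, Hiring in 8am, Retro in 9am, VendorCall in 9am.

4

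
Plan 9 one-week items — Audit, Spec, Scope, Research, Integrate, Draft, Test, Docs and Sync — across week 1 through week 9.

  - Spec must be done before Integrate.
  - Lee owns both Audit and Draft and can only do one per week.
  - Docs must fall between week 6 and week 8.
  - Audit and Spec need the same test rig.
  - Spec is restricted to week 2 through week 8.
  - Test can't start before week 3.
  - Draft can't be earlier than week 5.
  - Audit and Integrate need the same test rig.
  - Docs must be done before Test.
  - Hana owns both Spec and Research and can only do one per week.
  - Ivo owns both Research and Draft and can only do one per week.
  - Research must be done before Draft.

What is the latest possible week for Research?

week 8

Downstream work caps Research at week 8.
Research at week 8 is achievable: Sync=week 1; Audit=week 1; Scope=week 1; Docs=week 6; Draft=week 9; Integrate=week 3; Spec=week 2; Research=week 8; Test=week 7.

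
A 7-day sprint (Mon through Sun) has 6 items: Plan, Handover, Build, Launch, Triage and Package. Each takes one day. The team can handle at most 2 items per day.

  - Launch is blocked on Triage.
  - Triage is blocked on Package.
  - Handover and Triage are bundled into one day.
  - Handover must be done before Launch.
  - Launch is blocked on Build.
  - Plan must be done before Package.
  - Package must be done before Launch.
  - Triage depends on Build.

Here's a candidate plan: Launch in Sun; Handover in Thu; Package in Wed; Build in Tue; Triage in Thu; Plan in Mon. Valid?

Triage depends on Build — holds.
Triage is blocked on Package — holds.
Handover must be done before Launch — holds.
Launch is blocked on Build — holds.
Plan must be done before Package — holds.
The team can handle at most 2 items per day — holds.
Launch is blocked on Triage — holds.
Package must be done before Launch — holds.
Handover and Triage are bundled into one day — holds.

Yes, all constraints hold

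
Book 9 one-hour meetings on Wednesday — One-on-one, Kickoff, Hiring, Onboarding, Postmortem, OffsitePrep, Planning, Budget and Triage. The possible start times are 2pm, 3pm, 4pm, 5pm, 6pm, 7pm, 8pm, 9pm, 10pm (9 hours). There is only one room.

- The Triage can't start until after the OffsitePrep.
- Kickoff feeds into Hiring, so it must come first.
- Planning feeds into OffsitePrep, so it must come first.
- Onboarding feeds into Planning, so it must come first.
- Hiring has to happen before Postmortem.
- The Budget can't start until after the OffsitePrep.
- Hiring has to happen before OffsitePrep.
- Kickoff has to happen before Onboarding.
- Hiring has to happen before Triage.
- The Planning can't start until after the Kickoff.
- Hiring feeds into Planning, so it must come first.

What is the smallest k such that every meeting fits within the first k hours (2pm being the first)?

The precedence chain requires at least 5 distinct hours.
With at most 1 per hour and 9 meetings, at least 9 hours are needed.
9 works (last occupied hour: 10pm): for example Onboarding in 4pm; Planning in 5pm; Triage in 7pm; Budget in 9pm; Hiring in 3pm; Postmortem in 8pm; Kickoff in 2pm; OffsitePrep in 6pm; One-on-one in 10pm.

9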